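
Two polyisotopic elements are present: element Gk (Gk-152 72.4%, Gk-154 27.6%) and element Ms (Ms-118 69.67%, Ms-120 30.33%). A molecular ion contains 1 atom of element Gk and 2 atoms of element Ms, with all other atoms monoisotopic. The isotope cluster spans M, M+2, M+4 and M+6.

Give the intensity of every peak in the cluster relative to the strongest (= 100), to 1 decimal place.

79.9 : 100.0 : 41.7 : 5.8

Element Gk pattern (n=1): 0.7240 : 0.2760
Element Ms pattern (n=2): 0.48539089 : 0.42261822 : 0.09199089
Convolve the two distributions (both contribute in 2-u steps):
  M: 0.7240×0.48539089 = 0.351423
  M+2: 0.7240×0.42261822 + 0.2760×0.48539089 = 0.439943
  M+4: 0.7240×0.09199089 + 0.2760×0.42261822 = 0.183244
  M+6: 0.2760×0.09199089 = 0.025389
Scale to base peak (0.439943) = 100: 79.9 : 100.0 : 41.7 : 5.8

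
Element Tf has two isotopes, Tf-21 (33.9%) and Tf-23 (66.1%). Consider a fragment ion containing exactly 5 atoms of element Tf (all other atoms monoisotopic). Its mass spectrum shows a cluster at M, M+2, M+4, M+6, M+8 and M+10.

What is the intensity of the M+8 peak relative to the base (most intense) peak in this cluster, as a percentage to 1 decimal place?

97.5%

Binomial terms of (0.339 + 0.661)^5: M 0.0045, M+2 0.0436, M+4 0.1702, M+6 0.3319, M+8 0.3236, M+10 0.1262 → M+6 is the base peak.
P(M+6) = C(5,3) × 0.339^2 × 0.661^3 = 10 × 0.114921 × 0.28880478 = 0.331897 (base)
P(M+8) = C(5,4) × 0.339^1 × 0.661^4 = 5 × 0.3390 × 0.19089996 = 0.323575
Relative intensity = 0.323575 / 0.331897 × 100 = 97.5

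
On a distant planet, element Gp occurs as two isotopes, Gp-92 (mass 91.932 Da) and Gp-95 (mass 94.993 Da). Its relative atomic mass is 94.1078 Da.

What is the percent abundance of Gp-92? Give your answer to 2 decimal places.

28.92%

Writing the weighted mean with unknown fraction x of Gp-92:
91.932·x + 94.993·(1 − x) = 94.1078
(91.932 − 94.993)·x = 94.1078 − 94.993
x = -0.8852 / -3.061 = 0.28919 → 28.92% Gp-92, 71.08% Gp-95.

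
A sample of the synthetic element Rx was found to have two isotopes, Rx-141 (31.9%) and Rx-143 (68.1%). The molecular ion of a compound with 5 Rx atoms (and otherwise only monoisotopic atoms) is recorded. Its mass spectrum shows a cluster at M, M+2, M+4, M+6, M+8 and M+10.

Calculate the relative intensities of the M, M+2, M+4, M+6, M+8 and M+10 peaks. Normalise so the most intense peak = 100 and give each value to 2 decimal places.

The 5 Rx atoms are independent, so intensities follow the terms of (0.319 + 0.681)^5.
P(M) = 0.319^5 = 0.003303
P(M+2) = 5 × 0.319^4 × 0.681^1 = 0.035260
P(M+4) = 10 × 0.319^3 × 0.681^2 = 0.150545
P(M+6) = 10 × 0.319^2 × 0.681^3 = 0.321383
P(M+8) = 5 × 0.319^1 × 0.681^4 = 0.343043
P(M+10) = 0.681^5 = 0.146466
The M+8 peak is largest (0.343043); scaling to 100 gives 0.96 : 10.28 : 43.89 : 93.69 : 100.00 : 42.70.

0.96 : 10.28 : 43.89 : 93.69 : 100.00 : 42.70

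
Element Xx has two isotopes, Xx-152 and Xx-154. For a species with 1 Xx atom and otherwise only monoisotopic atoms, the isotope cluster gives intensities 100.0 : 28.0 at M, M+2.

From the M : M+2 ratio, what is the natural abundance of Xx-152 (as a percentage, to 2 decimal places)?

If p is the fraction of Xx that is Xx-152, then I(M+2)/I(M) = [C(1,1)·p^0·(1−p)] / p^1 = 1·(1−p)/p = 28.0/100.0 = 0.2800
(1−p)/p = 0.2800/1 = 0.2800  ⇒  p = 1/(1 + 0.2800) = 0.7812
Xx-152: 78.12%, Xx-154: 21.88%.

78.12%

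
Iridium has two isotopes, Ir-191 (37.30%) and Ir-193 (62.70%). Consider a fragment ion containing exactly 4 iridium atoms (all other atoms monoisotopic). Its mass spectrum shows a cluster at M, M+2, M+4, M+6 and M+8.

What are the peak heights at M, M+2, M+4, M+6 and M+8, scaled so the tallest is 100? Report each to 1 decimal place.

Expanding (0.3730 + 0.6270)^4:
P(M) = 0.3730^4 = 0.019357
P(M+2) = 4 × 0.3730^3 × 0.6270^1 = 0.130153
P(M+4) = 6 × 0.3730^2 × 0.6270^2 = 0.328174
P(M+6) = 4 × 0.3730^1 × 0.6270^3 = 0.367766
P(M+8) = 0.6270^4 = 0.154550
The M+6 peak is largest (0.367766); scaling to 100 gives 5.3 : 35.4 : 89.2 : 100.0 : 42.0.

5.3 : 35.4 : 89.2 : 100.0 : 42.0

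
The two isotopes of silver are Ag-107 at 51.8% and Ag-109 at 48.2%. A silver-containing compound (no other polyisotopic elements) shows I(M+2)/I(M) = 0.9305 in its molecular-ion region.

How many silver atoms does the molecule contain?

For n independent Ag atoms, I(M+2)/I(M) = n · (abundance Ag-109) / (abundance Ag-107) = n · 0.482/0.518.
n = 0.9305 × 0.518/0.482 = 1.00 ≈ 1

1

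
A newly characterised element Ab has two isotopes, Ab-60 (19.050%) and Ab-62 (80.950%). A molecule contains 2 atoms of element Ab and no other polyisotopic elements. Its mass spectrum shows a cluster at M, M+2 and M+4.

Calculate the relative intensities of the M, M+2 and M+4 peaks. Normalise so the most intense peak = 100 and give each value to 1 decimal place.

Expanding (0.19050 + 0.80950)^2:
P(M) = 0.19050^2 = 0.036290
P(M+2) = 2 × 0.19050^1 × 0.80950^1 = 0.308420
P(M+4) = 0.80950^2 = 0.655290
The M+4 peak is largest (0.655290); scaling to 100 gives 5.5 : 47.1 : 100.0.

5.5 : 47.1 : 100.0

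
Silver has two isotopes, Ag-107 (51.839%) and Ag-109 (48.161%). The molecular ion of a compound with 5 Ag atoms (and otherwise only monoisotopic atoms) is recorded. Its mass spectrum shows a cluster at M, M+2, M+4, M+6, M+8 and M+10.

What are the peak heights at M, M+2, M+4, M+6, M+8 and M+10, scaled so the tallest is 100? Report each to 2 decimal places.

Expanding (0.51839 + 0.48161)^5:
P(M) = 0.51839^5 = 0.037435
P(M+2) = 5 × 0.51839^4 × 0.48161^1 = 0.173897
P(M+4) = 10 × 0.51839^3 × 0.48161^2 = 0.323118
P(M+6) = 10 × 0.51839^2 × 0.48161^3 = 0.300192
P(M+8) = 5 × 0.51839^1 × 0.48161^4 = 0.139447
P(M+10) = 0.48161^5 = 0.025911
The M+4 peak is largest (0.323118); scaling to 100 gives 11.59 : 53.82 : 100.00 : 92.90 : 43.16 : 8.02.

11.59 : 53.82 : 100.00 : 92.90 : 43.16 : 8.02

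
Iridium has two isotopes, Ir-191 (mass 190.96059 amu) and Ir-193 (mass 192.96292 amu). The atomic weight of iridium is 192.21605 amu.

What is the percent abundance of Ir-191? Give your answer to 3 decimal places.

With x = fraction of Ir-191 (so Ir-193 is 1 − x):
190.96059·x + 192.96292·(1 − x) = 192.21605
(190.96059 − 192.96292)·x = 192.21605 − 192.96292
x = -0.74687 / -2.00233 = 0.37300 → 37.300% Ir-191, 62.700% Ir-193.

37.300%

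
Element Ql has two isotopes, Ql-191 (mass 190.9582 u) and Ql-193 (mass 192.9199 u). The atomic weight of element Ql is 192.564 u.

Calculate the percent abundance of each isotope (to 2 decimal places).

With x = fraction of Ql-191 (so Ql-193 is 1 − x):
190.9582·x + 192.9199·(1 − x) = 192.564
(190.9582 − 192.9199)·x = 192.564 − 192.9199
x = -0.3559 / -1.9617 = 0.18142 → 18.14% Ql-191, 81.86% Ql-193.

Ql-191: 18.14%, Ql-193: 81.86%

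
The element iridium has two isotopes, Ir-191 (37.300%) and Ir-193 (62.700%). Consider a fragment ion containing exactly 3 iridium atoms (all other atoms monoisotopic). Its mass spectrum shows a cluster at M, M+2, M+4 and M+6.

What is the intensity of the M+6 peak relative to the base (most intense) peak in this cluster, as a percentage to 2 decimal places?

56.03%

(0.37300 + 0.62700)^3 gives M 0.0519, M+2 0.2617, M+4 0.4399, M+6 0.2465; the largest is M+4.
P(M+4) = C(3,2) × 0.37300^1 × 0.62700^2 = 3 × 0.3730 × 0.393129 = 0.439911 (base)
P(M+6) = C(3,3) × 0.37300^0 × 0.62700^3 = 1 × 1.0000 × 0.24649188 = 0.246492
Relative intensity = 0.246492 / 0.439911 × 100 = 56.03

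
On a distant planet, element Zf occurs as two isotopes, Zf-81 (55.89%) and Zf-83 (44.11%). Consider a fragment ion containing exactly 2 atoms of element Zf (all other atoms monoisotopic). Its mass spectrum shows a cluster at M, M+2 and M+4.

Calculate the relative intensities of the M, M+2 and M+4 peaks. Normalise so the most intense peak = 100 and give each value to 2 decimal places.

63.35 : 100.00 : 39.46

Each Zf atom is independently Zf-81 (p = 0.5589) or Zf-83 (q = 0.4411); the cluster is the binomial expansion (p + q)^2.
P(M) = 0.5589^2 = 0.312369
P(M+2) = 2 × 0.5589^1 × 0.4411^1 = 0.493062
P(M+4) = 0.4411^2 = 0.194569
The M+2 peak is largest (0.493062); scaling to 100 gives 63.35 : 100.00 : 39.46.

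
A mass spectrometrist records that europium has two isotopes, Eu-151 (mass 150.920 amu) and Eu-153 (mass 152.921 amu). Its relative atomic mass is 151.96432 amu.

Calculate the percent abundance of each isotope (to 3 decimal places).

With x = fraction of Eu-151 (so Eu-153 is 1 − x):
150.920·x + 152.921·(1 − x) = 151.96432
(150.920 − 152.921)·x = 151.96432 − 152.921
x = -0.95668 / -2.001 = 0.47810 → 47.810% Eu-151, 52.190% Eu-153.

Eu-151: 47.810%, Eu-153: 52.190%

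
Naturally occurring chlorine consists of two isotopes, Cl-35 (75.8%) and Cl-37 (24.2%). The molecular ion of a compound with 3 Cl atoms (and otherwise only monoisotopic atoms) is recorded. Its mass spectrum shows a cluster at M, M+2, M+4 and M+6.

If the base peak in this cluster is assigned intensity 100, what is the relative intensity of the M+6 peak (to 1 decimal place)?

3.3

Binomial terms of (0.758 + 0.242)^3: M 0.4355, M+2 0.4171, M+4 0.1332, M+6 0.0142 → M is the base peak.
P(M) = C(3,0) × 0.758^3 × 0.242^0 = 1 × 0.43551951 × 1.0000 = 0.435520 (base)
P(M+6) = C(3,3) × 0.758^0 × 0.242^3 = 1 × 1.0000 × 0.01417249 = 0.014172
Relative intensity = 0.014172 / 0.435520 × 100 = 3.3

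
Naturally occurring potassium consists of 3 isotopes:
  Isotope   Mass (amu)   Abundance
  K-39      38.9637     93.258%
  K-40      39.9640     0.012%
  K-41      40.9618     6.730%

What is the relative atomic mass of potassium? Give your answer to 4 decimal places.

39.0983 amu

The abundance-weighted mean is 0.93258 × 38.9637 + 0.00012 × 39.9640 + 0.06730 × 40.9618
= 36.33677 + 0.00480 + 2.75673 = 39.09830 amu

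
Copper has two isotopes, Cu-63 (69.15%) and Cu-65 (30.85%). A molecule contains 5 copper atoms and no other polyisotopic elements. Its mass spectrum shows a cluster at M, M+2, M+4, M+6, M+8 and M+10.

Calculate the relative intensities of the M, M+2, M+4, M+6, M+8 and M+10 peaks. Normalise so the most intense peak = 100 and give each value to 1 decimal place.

The 5 Cu atoms are independent, so intensities follow the terms of (0.6915 + 0.3085)^5.
P(M) = 0.6915^5 = 0.158111
P(M+2) = 5 × 0.6915^4 × 0.3085^1 = 0.352691
P(M+4) = 10 × 0.6915^3 × 0.3085^2 = 0.314693
P(M+6) = 10 × 0.6915^2 × 0.3085^3 = 0.140394
P(M+8) = 5 × 0.6915^1 × 0.3085^4 = 0.031317
P(M+10) = 0.3085^5 = 0.002794
The M+2 peak is largest (0.352691); scaling to 100 gives 44.8 : 100.0 : 89.2 : 39.8 : 8.9 : 0.8.

44.8 : 100.0 : 89.2 : 39.8 : 8.9 : 0.8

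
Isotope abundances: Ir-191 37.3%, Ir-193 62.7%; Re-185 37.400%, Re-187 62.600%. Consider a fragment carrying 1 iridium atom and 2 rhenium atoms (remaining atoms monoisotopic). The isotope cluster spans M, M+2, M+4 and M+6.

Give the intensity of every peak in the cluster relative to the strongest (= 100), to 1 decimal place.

11.9 : 59.7 : 100.0 : 55.9

Iridium pattern (n=1): 0.3730 : 0.6270
Rhenium pattern (n=2): 0.139876 : 0.468248 : 0.391876
Convolve the two distributions (both contribute in 2-u steps):
  M: 0.3730×0.139876 = 0.052174
  M+2: 0.3730×0.468248 + 0.6270×0.139876 = 0.262359
  M+4: 0.3730×0.391876 + 0.6270×0.468248 = 0.439761
  M+6: 0.6270×0.391876 = 0.245706
Scale to base peak (0.439761) = 100: 11.9 : 59.7 : 100.0 : 55.9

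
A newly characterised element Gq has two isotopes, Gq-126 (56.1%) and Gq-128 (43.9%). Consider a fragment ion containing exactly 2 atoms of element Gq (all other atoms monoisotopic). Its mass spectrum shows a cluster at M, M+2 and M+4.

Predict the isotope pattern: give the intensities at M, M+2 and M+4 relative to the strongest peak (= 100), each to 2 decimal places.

Expanding (0.561 + 0.439)^2:
P(M) = 0.561^2 = 0.314721
P(M+2) = 2 × 0.561^1 × 0.439^1 = 0.492558
P(M+4) = 0.439^2 = 0.192721
The M+2 peak is largest (0.492558); scaling to 100 gives 63.90 : 100.00 : 39.13.

63.90 : 100.00 : 39.13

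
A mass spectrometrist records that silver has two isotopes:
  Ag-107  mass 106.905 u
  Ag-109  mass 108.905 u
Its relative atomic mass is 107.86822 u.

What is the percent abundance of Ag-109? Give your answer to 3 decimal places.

Writing the weighted mean with unknown fraction x of Ag-107:
106.905·x + 108.905·(1 − x) = 107.86822
(106.905 − 108.905)·x = 107.86822 − 108.905
x = -1.03678 / -2.000 = 0.51839 → 51.839% Ag-107, 48.161% Ag-109.

48.161%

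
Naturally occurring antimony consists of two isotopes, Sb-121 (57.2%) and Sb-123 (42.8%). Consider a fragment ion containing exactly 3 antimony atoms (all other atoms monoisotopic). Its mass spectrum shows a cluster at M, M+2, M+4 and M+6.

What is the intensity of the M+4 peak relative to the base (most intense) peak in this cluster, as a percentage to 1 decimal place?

74.8%

Binomial terms of (0.572 + 0.428)^3: M 0.1871, M+2 0.4201, M+4 0.3143, M+6 0.0784 → M+2 is the base peak.
P(M+2) = C(3,1) × 0.572^2 × 0.428^1 = 3 × 0.327184 × 0.4280 = 0.420104 (base)
P(M+4) = C(3,2) × 0.572^1 × 0.428^2 = 3 × 0.5720 × 0.183184 = 0.314344
Relative intensity = 0.314344 / 0.420104 × 100 = 74.8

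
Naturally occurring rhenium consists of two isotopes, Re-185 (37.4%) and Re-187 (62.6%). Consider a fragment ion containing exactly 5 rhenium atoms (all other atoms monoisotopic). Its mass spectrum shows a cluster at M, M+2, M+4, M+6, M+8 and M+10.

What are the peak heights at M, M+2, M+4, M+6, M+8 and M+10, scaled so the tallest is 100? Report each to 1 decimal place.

Expanding (0.374 + 0.626)^5:
P(M) = 0.374^5 = 0.007317
P(M+2) = 5 × 0.374^4 × 0.626^1 = 0.061239
P(M+4) = 10 × 0.374^3 × 0.626^2 = 0.205005
P(M+6) = 10 × 0.374^2 × 0.626^3 = 0.343136
P(M+8) = 5 × 0.374^1 × 0.626^4 = 0.287170
P(M+10) = 0.626^5 = 0.096133
The M+6 peak is largest (0.343136); scaling to 100 gives 2.1 : 17.8 : 59.7 : 100.0 : 83.7 : 28.0.

2.1 : 17.8 : 59.7 : 100.0 : 83.7 : 28.0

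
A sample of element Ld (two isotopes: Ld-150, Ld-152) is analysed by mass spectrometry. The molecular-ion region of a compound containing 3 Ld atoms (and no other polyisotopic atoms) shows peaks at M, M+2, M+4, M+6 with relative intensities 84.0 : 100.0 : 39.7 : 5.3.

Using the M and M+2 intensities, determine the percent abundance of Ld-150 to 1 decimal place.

Write p for the Ld-150 fraction. I(M+2)/I(M) = [C(3,1)·p^2·(1−p)] / p^3 = 3·(1−p)/p = 100.0/84.0 = 1.1905
(1−p)/p = 1.1905/3 = 0.3968  ⇒  p = 1/(1 + 0.3968) = 0.7159
Ld-150: 71.6%, Ld-152: 28.4%.

71.6%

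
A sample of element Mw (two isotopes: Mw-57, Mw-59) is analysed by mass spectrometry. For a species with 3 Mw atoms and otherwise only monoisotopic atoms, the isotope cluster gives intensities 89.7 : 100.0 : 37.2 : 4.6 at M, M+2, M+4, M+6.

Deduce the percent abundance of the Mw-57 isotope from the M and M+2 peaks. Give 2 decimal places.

Let p = fractional abundance of Mw-57. I(M+2)/I(M) = [C(3,1)·p^2·(1−p)] / p^3 = 3·(1−p)/p = 100.0/89.7 = 1.1148
(1−p)/p = 1.1148/3 = 0.3716  ⇒  p = 1/(1 + 0.3716) = 0.7291
Mw-57: 72.91%, Mw-59: 27.09%.

72.91%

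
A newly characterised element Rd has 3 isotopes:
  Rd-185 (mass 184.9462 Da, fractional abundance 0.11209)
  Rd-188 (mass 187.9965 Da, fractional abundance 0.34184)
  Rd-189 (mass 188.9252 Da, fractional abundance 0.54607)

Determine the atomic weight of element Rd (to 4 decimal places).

188.1617 Da

Weight each isotope mass by its fractional abundance: 0.11209 × 184.9462 + 0.34184 × 187.9965 + 0.54607 × 188.9252
= 20.73062 + 64.26472 + 103.16638 = 188.16172 Da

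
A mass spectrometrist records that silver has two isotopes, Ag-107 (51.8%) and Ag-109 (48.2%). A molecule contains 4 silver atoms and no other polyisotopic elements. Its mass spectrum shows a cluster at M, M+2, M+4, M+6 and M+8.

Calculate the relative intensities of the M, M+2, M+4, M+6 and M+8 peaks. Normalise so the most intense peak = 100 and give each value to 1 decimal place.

Expanding (0.518 + 0.482)^4:
P(M) = 0.518^4 = 0.071998
P(M+2) = 4 × 0.518^3 × 0.482^1 = 0.267976
P(M+4) = 6 × 0.518^2 × 0.482^2 = 0.374029
P(M+6) = 4 × 0.518^1 × 0.482^3 = 0.232023
P(M+8) = 0.482^4 = 0.053974
The M+4 peak is largest (0.374029); scaling to 100 gives 19.2 : 71.6 : 100.0 : 62.0 : 14.4.

19.2 : 71.6 : 100.0 : 62.0 : 14.4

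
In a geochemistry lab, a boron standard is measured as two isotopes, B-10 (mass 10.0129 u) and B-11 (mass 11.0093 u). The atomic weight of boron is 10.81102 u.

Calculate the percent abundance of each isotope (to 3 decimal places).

Writing the weighted mean with unknown fraction x of B-10:
10.0129·x + 11.0093·(1 − x) = 10.81102
(10.0129 − 11.0093)·x = 10.81102 − 11.0093
x = -0.19828 / -0.9964 = 0.19900 → 19.900% B-10, 80.100% B-11.

B-10: 19.900%, B-11: 80.100%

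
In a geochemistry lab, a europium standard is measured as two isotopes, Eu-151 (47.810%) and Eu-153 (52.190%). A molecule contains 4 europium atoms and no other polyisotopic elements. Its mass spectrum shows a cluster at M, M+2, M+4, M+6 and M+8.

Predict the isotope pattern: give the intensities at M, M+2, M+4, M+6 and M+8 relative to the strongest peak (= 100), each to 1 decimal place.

The 4 Eu atoms are independent, so intensities follow the terms of (0.47810 + 0.52190)^4.
P(M) = 0.47810^4 = 0.052249
P(M+2) = 4 × 0.47810^3 × 0.52190^1 = 0.228141
P(M+4) = 6 × 0.47810^2 × 0.52190^2 = 0.373563
P(M+6) = 4 × 0.47810^1 × 0.52190^3 = 0.271857
P(M+8) = 0.52190^4 = 0.074191
The M+4 peak is largest (0.373563); scaling to 100 gives 14.0 : 61.1 : 100.0 : 72.8 : 19.9.

14.0 : 61.1 : 100.0 : 72.8 : 19.9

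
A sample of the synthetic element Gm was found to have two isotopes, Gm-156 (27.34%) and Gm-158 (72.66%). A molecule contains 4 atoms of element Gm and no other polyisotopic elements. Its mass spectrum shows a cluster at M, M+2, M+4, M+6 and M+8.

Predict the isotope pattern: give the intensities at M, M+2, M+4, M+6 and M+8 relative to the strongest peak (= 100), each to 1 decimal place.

1.3 : 14.2 : 56.4 : 100.0 : 66.4

The 4 Gm atoms are independent, so intensities follow the terms of (0.2734 + 0.7266)^4.
P(M) = 0.2734^4 = 0.005587
P(M+2) = 4 × 0.2734^3 × 0.7266^1 = 0.059395
P(M+4) = 6 × 0.2734^2 × 0.7266^2 = 0.236777
P(M+6) = 4 × 0.2734^1 × 0.7266^3 = 0.419512
P(M+8) = 0.7266^4 = 0.278729
The M+6 peak is largest (0.419512); scaling to 100 gives 1.3 : 14.2 : 56.4 : 100.0 : 66.4.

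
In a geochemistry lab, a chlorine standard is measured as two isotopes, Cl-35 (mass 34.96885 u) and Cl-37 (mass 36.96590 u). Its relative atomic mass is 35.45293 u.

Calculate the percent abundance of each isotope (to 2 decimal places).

Cl-35: 75.76%, Cl-37: 24.24%

Let x be the fractional abundance of Cl-35; then Cl-37 has abundance 1 − x.
34.96885·x + 36.96590·(1 − x) = 35.45293
(34.96885 − 36.96590)·x = 35.45293 − 36.96590
x = -1.51297 / -1.99705 = 0.75760 → 75.76% Cl-35, 24.24% Cl-37.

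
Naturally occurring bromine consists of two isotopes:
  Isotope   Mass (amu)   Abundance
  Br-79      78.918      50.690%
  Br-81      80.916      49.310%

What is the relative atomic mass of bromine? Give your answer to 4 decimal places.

79.9032 amu

Ar = Σ fᵢ·mᵢ = 0.50690 × 78.918 + 0.49310 × 80.916
= 40.00353 + 39.89968 = 79.90321 amu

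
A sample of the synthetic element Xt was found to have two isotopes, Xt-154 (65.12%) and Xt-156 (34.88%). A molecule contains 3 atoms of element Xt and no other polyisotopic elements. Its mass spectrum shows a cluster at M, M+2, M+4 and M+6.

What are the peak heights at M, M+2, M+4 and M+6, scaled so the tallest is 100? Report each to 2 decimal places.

Expanding (0.6512 + 0.3488)^3:
P(M) = 0.6512^3 = 0.276149
P(M+2) = 3 × 0.6512^2 × 0.3488^1 = 0.443738
P(M+4) = 3 × 0.6512^1 × 0.3488^2 = 0.237678
P(M+6) = 0.3488^3 = 0.042436
The M+2 peak is largest (0.443738); scaling to 100 gives 62.23 : 100.00 : 53.56 : 9.56.

62.23 : 100.00 : 53.56 : 9.56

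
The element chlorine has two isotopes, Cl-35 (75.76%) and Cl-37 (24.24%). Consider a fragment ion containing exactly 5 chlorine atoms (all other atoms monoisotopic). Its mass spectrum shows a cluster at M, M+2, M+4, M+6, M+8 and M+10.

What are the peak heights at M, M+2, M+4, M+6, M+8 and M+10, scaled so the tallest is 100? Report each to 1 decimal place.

62.5 : 100.0 : 64.0 : 20.5 : 3.3 : 0.2

Each Cl atom is independently Cl-35 (p = 0.7576) or Cl-37 (q = 0.2424); the cluster is the binomial expansion (p + q)^5.
P(M) = 0.7576^5 = 0.249574
P(M+2) = 5 × 0.7576^4 × 0.2424^1 = 0.399266
P(M+4) = 10 × 0.7576^3 × 0.2424^2 = 0.255497
P(M+6) = 10 × 0.7576^2 × 0.2424^3 = 0.081748
P(M+8) = 5 × 0.7576^1 × 0.2424^4 = 0.013078
P(M+10) = 0.2424^5 = 0.000837
The M+2 peak is largest (0.399266); scaling to 100 gives 62.5 : 100.0 : 64.0 : 20.5 : 3.3 : 0.2.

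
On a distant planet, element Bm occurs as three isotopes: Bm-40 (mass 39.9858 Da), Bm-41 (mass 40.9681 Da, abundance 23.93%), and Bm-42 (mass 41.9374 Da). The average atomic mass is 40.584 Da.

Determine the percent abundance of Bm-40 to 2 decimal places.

Let x and y be the fractions of Bm-40 and Bm-42. Then x + y = 1 − 0.2393 = 0.7607 and 39.9858x + 41.9374y = 40.584 − 0.2393×40.9681 = 30.78033367.
Substituting: 39.9858x + 41.9374(0.7607 − x) = 30.78033367
(39.9858 − 41.9374)x = -1.12144651  ⇒  x = 0.57463, y = 0.18607
Bm-40: 57.46%, Bm-42: 18.61%.

57.46%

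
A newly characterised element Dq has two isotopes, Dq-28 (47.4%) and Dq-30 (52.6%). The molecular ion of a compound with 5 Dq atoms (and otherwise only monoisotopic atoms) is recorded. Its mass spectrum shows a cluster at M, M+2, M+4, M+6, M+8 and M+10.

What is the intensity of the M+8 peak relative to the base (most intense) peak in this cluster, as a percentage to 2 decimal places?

(0.474 + 0.526)^5 gives M 0.0239, M+2 0.1328, M+4 0.2947, M+6 0.3270, M+8 0.1814, M+10 0.0403; the largest is M+6.
P(M+6) = C(5,3) × 0.474^2 × 0.526^3 = 10 × 0.224676 × 0.14553158 = 0.326975 (base)
P(M+8) = C(5,4) × 0.474^1 × 0.526^4 = 5 × 0.4740 × 0.07654961 = 0.181423
Relative intensity = 0.181423 / 0.326975 × 100 = 55.49

55.49%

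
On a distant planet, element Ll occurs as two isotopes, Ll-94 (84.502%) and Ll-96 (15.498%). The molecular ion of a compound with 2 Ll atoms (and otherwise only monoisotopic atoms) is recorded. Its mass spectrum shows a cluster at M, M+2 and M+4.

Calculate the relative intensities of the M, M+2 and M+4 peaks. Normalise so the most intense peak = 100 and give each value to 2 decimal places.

Each Ll atom is independently Ll-94 (p = 0.84502) or Ll-96 (q = 0.15498); the cluster is the binomial expansion (p + q)^2.
P(M) = 0.84502^2 = 0.714059
P(M+2) = 2 × 0.84502^1 × 0.15498^1 = 0.261922
P(M+4) = 0.15498^2 = 0.024019
The M peak is largest (0.714059); scaling to 100 gives 100.00 : 36.68 : 3.36.

100.00 : 36.68 : 3.36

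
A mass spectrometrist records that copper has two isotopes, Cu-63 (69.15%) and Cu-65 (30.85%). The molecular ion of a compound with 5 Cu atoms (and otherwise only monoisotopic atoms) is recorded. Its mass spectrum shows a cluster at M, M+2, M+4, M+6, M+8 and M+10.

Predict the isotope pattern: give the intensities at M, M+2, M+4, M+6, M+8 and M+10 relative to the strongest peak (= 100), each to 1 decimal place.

44.8 : 100.0 : 89.2 : 39.8 : 8.9 : 0.8

The 5 Cu atoms are independent, so intensities follow the terms of (0.6915 + 0.3085)^5.
P(M) = 0.6915^5 = 0.158111
P(M+2) = 5 × 0.6915^4 × 0.3085^1 = 0.352691
P(M+4) = 10 × 0.6915^3 × 0.3085^2 = 0.314693
P(M+6) = 10 × 0.6915^2 × 0.3085^3 = 0.140394
P(M+8) = 5 × 0.6915^1 × 0.3085^4 = 0.031317
P(M+10) = 0.3085^5 = 0.002794
The M+2 peak is largest (0.352691); scaling to 100 gives 44.8 : 100.0 : 89.2 : 39.8 : 8.9 : 0.8.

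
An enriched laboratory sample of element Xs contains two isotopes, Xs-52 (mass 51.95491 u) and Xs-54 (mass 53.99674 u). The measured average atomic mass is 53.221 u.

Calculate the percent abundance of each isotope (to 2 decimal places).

With x = fraction of Xs-52 (so Xs-54 is 1 − x):
51.95491·x + 53.99674·(1 − x) = 53.221
(51.95491 − 53.99674)·x = 53.221 − 53.99674
x = -0.77574 / -2.04183 = 0.37992 → 37.99% Xs-52, 62.01% Xs-54.

Xs-52: 37.99%, Xs-54: 62.01%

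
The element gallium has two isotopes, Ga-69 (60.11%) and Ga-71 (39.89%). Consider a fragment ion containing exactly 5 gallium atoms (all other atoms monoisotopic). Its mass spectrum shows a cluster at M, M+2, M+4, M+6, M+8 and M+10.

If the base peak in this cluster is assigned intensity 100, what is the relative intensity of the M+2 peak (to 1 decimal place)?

Binomial terms of (0.6011 + 0.3989)^5: M 0.0785, M+2 0.2604, M+4 0.3456, M+6 0.2293, M+8 0.0761, M+10 0.0101 → M+4 is the base peak.
P(M+4) = C(5,2) × 0.6011^3 × 0.3989^2 = 10 × 0.21719018 × 0.15912121 = 0.345596 (base)
P(M+2) = C(5,1) × 0.6011^4 × 0.3989^1 = 5 × 0.13055302 × 0.3989 = 0.260388
Relative intensity = 0.260388 / 0.345596 × 100 = 75.3

75.3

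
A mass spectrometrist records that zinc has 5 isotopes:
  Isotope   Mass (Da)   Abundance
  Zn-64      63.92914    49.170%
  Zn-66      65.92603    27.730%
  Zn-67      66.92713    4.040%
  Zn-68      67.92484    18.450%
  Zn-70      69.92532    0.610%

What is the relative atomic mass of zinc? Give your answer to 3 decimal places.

The abundance-weighted mean is 0.49170 × 63.92914 + 0.27730 × 65.92603 + 0.04040 × 66.92713 + 0.18450 × 67.92484 + 0.00610 × 69.92532
= 31.433958 + 18.281288 + 2.703856 + 12.532133 + 0.426544 = 65.377779 Da

65.378 Da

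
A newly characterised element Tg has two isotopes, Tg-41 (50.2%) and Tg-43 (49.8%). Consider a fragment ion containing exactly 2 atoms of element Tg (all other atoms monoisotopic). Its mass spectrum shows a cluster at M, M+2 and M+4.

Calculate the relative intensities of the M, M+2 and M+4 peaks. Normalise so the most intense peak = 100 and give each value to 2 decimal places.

50.40 : 100.00 : 49.60

Expanding (0.502 + 0.498)^2:
P(M) = 0.502^2 = 0.252004
P(M+2) = 2 × 0.502^1 × 0.498^1 = 0.499992
P(M+4) = 0.498^2 = 0.248004
The M+2 peak is largest (0.499992); scaling to 100 gives 50.40 : 100.00 : 49.60.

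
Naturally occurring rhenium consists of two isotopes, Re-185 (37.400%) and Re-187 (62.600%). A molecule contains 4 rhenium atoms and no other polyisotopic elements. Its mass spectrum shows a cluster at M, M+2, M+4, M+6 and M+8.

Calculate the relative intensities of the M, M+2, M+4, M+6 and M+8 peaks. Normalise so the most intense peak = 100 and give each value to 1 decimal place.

5.3 : 35.7 : 89.6 : 100.0 : 41.8

Expanding (0.37400 + 0.62600)^4:
P(M) = 0.37400^4 = 0.019565
P(M+2) = 4 × 0.37400^3 × 0.62600^1 = 0.130993
P(M+4) = 6 × 0.37400^2 × 0.62600^2 = 0.328884
P(M+6) = 4 × 0.37400^1 × 0.62600^3 = 0.366990
P(M+8) = 0.62600^4 = 0.153567
The M+6 peak is largest (0.366990); scaling to 100 gives 5.3 : 35.7 : 89.6 : 100.0 : 41.8.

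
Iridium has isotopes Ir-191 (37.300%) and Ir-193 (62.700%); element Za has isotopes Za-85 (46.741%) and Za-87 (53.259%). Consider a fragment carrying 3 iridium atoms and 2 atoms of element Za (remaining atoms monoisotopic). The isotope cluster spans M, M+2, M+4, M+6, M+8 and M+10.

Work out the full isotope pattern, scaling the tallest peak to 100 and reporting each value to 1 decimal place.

Iridium pattern (n=3): 0.05189512 : 0.26170165 : 0.43991135 : 0.24649188
Element Za pattern (n=2): 0.21847211 : 0.49787578 : 0.28365211
Convolve the two distributions (both contribute in 2-u steps):
  M: 0.05189512×0.21847211 = 0.011338
  M+2: 0.05189512×0.49787578 + 0.26170165×0.21847211 = 0.083012
  M+4: 0.05189512×0.28365211 + 0.26170165×0.49787578 + 0.43991135×0.21847211 = 0.241123
  M+6: 0.26170165×0.28365211 + 0.43991135×0.49787578 + 0.24649188×0.21847211 = 0.347105
  M+8: 0.43991135×0.28365211 + 0.24649188×0.49787578 = 0.247504
  M+10: 0.24649188×0.28365211 = 0.069918
Scale to base peak (0.347105) = 100: 3.3 : 23.9 : 69.5 : 100.0 : 71.3 : 20.1

3.3 : 23.9 : 69.5 : 100.0 : 71.3 : 20.1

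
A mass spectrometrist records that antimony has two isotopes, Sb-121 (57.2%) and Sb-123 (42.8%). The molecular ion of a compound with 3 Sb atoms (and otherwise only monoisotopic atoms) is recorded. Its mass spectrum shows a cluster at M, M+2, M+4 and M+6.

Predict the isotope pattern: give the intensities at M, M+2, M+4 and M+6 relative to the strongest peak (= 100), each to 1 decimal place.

44.5 : 100.0 : 74.8 : 18.7

Expanding (0.572 + 0.428)^3:
P(M) = 0.572^3 = 0.187149
P(M+2) = 3 × 0.572^2 × 0.428^1 = 0.420104
P(M+4) = 3 × 0.572^1 × 0.428^2 = 0.314344
P(M+6) = 0.428^3 = 0.078403
The M+2 peak is largest (0.420104); scaling to 100 gives 44.5 : 100.0 : 74.8 : 18.7.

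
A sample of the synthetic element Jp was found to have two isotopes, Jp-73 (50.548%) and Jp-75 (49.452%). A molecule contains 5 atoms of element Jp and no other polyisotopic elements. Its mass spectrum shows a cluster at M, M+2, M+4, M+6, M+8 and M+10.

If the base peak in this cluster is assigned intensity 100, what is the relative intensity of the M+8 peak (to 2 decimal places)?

Binomial terms of (0.50548 + 0.49452)^5: M 0.0330, M+2 0.1614, M+4 0.3158, M+6 0.3090, M+8 0.1512, M+10 0.0296 → M+4 is the base peak.
P(M+4) = C(5,2) × 0.50548^3 × 0.49452^2 = 10 × 0.12915521 × 0.24455003 = 0.315849 (base)
P(M+8) = C(5,4) × 0.50548^1 × 0.49452^4 = 5 × 0.50548 × 0.05980472 = 0.151150
Relative intensity = 0.151150 / 0.315849 × 100 = 47.86

47.86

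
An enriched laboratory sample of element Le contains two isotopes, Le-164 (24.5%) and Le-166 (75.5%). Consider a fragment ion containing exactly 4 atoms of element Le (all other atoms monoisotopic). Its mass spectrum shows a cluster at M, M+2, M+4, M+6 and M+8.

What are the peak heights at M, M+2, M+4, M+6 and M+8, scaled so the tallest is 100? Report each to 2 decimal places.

Expanding (0.245 + 0.755)^4:
P(M) = 0.245^4 = 0.003603
P(M+2) = 4 × 0.245^3 × 0.755^1 = 0.044412
P(M+4) = 6 × 0.245^2 × 0.755^2 = 0.205295
P(M+6) = 4 × 0.245^1 × 0.755^3 = 0.421761
P(M+8) = 0.755^4 = 0.324929
The M+6 peak is largest (0.421761); scaling to 100 gives 0.85 : 10.53 : 48.68 : 100.00 : 77.04.

0.85 : 10.53 : 48.68 : 100.00 : 77.04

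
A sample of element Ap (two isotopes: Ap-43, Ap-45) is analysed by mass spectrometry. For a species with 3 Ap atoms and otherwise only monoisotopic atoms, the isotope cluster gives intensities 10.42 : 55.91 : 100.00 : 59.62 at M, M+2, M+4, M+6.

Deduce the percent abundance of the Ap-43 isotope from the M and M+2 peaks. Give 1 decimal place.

35.9%

If p is the fraction of Ap that is Ap-43, then I(M+2)/I(M) = [C(3,1)·p^2·(1−p)] / p^3 = 3·(1−p)/p = 55.91/10.42 = 5.3656
(1−p)/p = 5.3656/3 = 1.7885  ⇒  p = 1/(1 + 1.7885) = 0.3586
Ap-43: 35.9%, Ap-45: 64.1%.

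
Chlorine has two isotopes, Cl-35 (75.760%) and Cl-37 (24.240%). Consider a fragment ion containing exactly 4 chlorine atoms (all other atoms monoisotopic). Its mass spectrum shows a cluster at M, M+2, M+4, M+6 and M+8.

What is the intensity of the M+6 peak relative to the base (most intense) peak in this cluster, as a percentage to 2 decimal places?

Binomial terms of (0.75760 + 0.24240)^4: M 0.3294, M+2 0.4216, M+4 0.2023, M+6 0.0432, M+8 0.0035 → M+2 is the base peak.
P(M+2) = C(4,1) × 0.75760^3 × 0.24240^1 = 4 × 0.4348304 × 0.2424 = 0.421612 (base)
P(M+6) = C(4,3) × 0.75760^1 × 0.24240^3 = 4 × 0.7576 × 0.01424288 = 0.043162
Relative intensity = 0.043162 / 0.421612 × 100 = 10.24

10.24%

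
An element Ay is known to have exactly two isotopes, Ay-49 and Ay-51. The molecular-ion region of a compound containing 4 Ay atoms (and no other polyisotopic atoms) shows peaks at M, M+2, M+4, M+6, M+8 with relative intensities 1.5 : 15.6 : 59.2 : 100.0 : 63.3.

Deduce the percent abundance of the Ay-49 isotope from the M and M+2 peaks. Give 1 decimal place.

27.8%

If p is the fraction of Ay that is Ay-49, then I(M+2)/I(M) = [C(4,1)·p^3·(1−p)] / p^4 = 4·(1−p)/p = 15.6/1.5 = 10.4000
(1−p)/p = 10.4000/4 = 2.6000  ⇒  p = 1/(1 + 2.6000) = 0.2778
Ay-49: 27.8%, Ay-51: 72.2%.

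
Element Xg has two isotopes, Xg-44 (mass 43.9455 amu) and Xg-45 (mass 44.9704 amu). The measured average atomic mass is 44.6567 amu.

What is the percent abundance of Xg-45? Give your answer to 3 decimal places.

With x = fraction of Xg-44 (so Xg-45 is 1 − x):
43.9455·x + 44.9704·(1 − x) = 44.6567
(43.9455 − 44.9704)·x = 44.6567 − 44.9704
x = -0.3137 / -1.0249 = 0.30608 → 30.608% Xg-44, 69.392% Xg-45.

69.392%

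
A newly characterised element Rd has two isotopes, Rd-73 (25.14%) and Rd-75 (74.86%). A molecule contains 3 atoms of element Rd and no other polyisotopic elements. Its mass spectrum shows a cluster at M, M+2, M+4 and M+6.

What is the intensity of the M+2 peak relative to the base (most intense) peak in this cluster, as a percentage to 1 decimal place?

33.6%

(0.2514 + 0.7486)^3 gives M 0.0159, M+2 0.1419, M+4 0.4227, M+6 0.4195; the largest is M+4.
P(M+4) = C(3,2) × 0.2514^1 × 0.7486^2 = 3 × 0.2514 × 0.56040196 = 0.422655 (base)
P(M+2) = C(3,1) × 0.2514^2 × 0.7486^1 = 3 × 0.06320196 × 0.7486 = 0.141939
Relative intensity = 0.141939 / 0.422655 × 100 = 33.6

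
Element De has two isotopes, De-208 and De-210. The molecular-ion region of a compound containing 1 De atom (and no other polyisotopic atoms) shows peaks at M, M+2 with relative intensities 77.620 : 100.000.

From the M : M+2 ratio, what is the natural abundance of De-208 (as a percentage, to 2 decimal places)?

Let p = fractional abundance of De-208. I(M+2)/I(M) = [C(1,1)·p^0·(1−p)] / p^1 = 1·(1−p)/p = 100.000/77.620 = 1.2883
(1−p)/p = 1.2883/1 = 1.2883  ⇒  p = 1/(1 + 1.2883) = 0.4370
De-208: 43.70%, De-210: 56.30%.

43.70%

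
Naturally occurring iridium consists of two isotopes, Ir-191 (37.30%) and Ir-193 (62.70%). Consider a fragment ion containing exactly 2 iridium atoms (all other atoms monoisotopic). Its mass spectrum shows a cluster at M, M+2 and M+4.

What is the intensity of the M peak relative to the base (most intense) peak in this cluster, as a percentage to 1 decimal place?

29.7%

Term probabilities: M 0.1391, M+2 0.4677, M+4 0.3931. Base peak = M+2.
P(M+2) = C(2,1) × 0.3730^1 × 0.6270^1 = 2 × 0.3730 × 0.6270 = 0.467742 (base)
P(M) = C(2,0) × 0.3730^2 × 0.6270^0 = 1 × 0.139129 × 1.0000 = 0.139129
Relative intensity = 0.139129 / 0.467742 × 100 = 29.7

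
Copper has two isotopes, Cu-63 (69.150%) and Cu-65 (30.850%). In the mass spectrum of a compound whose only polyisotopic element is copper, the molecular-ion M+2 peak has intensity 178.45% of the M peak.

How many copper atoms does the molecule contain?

4

The M+2/M ratio from n Cu atoms is n · q/p = n · 0.30850/0.69150.
n = 1.7845 × 0.69150/0.30850 = 4.00 ≈ 4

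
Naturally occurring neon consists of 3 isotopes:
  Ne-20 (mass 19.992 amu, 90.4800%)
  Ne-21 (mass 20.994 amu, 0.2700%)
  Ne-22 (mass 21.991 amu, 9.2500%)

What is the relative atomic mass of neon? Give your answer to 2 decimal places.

Weight each isotope mass by its fractional abundance: 0.904800 × 19.992 + 0.002700 × 20.994 + 0.092500 × 21.991
= 18.0888 + 0.0567 + 2.0342 = 20.1797 amu

20.18 amu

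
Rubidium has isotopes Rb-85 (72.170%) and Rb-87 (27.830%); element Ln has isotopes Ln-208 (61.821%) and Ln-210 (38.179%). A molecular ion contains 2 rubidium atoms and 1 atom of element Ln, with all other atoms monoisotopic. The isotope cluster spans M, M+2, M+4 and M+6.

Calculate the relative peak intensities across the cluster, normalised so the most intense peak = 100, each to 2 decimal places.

Rubidium pattern (n=2): 0.52085089 : 0.40169822 : 0.07745089
Element Ln pattern (n=1): 0.61821 : 0.38179
Convolve the two distributions (both contribute in 2-u steps):
  M: 0.52085089×0.61821 = 0.321995
  M+2: 0.52085089×0.38179 + 0.40169822×0.61821 = 0.447190
  M+4: 0.40169822×0.38179 + 0.07745089×0.61821 = 0.201245
  M+6: 0.07745089×0.38179 = 0.029570
Scale to base peak (0.447190) = 100: 72.00 : 100.00 : 45.00 : 6.61

72.00 : 100.00 : 45.00 : 6.61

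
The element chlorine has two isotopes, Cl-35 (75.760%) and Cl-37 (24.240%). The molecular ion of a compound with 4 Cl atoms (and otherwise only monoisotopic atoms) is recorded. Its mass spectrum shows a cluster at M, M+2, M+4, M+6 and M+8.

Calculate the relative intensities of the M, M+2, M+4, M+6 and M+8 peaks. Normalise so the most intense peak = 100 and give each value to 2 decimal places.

Expanding (0.75760 + 0.24240)^4:
P(M) = 0.75760^4 = 0.329428
P(M+2) = 4 × 0.75760^3 × 0.24240^1 = 0.421612
P(M+4) = 6 × 0.75760^2 × 0.24240^2 = 0.202347
P(M+6) = 4 × 0.75760^1 × 0.24240^3 = 0.043162
P(M+8) = 0.24240^4 = 0.003452
The M+2 peak is largest (0.421612); scaling to 100 gives 78.14 : 100.00 : 47.99 : 10.24 : 0.82.

78.14 : 100.00 : 47.99 : 10.24 : 0.82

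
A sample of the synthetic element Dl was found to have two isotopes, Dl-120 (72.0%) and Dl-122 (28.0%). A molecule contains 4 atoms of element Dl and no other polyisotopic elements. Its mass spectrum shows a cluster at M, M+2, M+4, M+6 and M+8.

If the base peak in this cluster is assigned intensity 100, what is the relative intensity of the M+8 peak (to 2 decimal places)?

1.47

Term probabilities: M 0.2687, M+2 0.4180, M+4 0.2439, M+6 0.0632, M+8 0.0061. Base peak = M+2.
P(M+2) = C(4,1) × 0.720^3 × 0.280^1 = 4 × 0.373248 × 0.2800 = 0.418038 (base)
P(M+8) = C(4,4) × 0.720^0 × 0.280^4 = 1 × 1.0000 × 0.00614656 = 0.006147
Relative intensity = 0.006147 / 0.418038 × 100 = 1.47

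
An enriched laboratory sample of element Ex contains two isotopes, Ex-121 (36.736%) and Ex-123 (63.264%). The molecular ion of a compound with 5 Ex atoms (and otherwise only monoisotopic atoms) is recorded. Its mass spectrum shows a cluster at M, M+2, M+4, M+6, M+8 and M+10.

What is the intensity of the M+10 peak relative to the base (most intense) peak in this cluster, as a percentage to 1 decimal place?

Term probabilities: M 0.0067, M+2 0.0576, M+4 0.1984, M+6 0.3417, M+8 0.2942, M+10 0.1013. Base peak = M+6.
P(M+6) = C(5,3) × 0.36736^2 × 0.63264^3 = 10 × 0.13495337 × 0.25320364 = 0.341707 (base)
P(M+10) = C(5,5) × 0.36736^0 × 0.63264^5 = 1 × 1.0000 × 0.10134055 = 0.101341
Relative intensity = 0.101341 / 0.341707 × 100 = 29.7

29.7%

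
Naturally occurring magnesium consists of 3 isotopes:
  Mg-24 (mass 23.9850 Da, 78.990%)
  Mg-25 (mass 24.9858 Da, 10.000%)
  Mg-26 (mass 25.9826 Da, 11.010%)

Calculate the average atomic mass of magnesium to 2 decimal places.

Average mass = Σ (abundance × isotope mass) = 0.78990 × 23.9850 + 0.10000 × 24.9858 + 0.11010 × 25.9826
= 18.94575 + 2.49858 + 2.86068 = 24.30501 Da

24.31 Da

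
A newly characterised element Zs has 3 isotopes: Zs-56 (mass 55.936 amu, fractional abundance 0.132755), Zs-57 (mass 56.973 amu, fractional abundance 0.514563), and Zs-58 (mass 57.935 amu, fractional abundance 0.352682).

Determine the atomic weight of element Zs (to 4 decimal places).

57.1746 amu

The abundance-weighted mean is 0.132755 × 55.936 + 0.514563 × 56.973 + 0.352682 × 57.935
= 7.42578 + 29.31620 + 20.43263 = 57.17461 amu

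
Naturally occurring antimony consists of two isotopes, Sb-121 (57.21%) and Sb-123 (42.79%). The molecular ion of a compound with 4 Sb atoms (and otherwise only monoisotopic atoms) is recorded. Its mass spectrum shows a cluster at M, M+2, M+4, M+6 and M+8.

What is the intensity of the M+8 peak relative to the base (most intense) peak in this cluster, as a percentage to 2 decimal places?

Binomial terms of (0.5721 + 0.4279)^4: M 0.1071, M+2 0.3205, M+4 0.3596, M+6 0.1793, M+8 0.0335 → M+4 is the base peak.
P(M+4) = C(4,2) × 0.5721^2 × 0.4279^2 = 6 × 0.32729841 × 0.18309841 = 0.359567 (base)
P(M+8) = C(4,4) × 0.5721^0 × 0.4279^4 = 1 × 1.0000 × 0.03352503 = 0.033525
Relative intensity = 0.033525 / 0.359567 × 100 = 9.32

9.32%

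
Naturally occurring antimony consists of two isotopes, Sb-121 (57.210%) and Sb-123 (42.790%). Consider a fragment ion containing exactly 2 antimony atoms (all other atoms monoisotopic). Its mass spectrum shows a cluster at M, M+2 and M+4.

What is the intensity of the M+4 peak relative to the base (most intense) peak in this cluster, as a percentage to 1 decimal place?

Term probabilities: M 0.3273, M+2 0.4896, M+4 0.1831. Base peak = M+2.
P(M+2) = C(2,1) × 0.57210^1 × 0.42790^1 = 2 × 0.5721 × 0.4279 = 0.489603 (base)
P(M+4) = C(2,2) × 0.57210^0 × 0.42790^2 = 1 × 1.0000 × 0.18309841 = 0.183098
Relative intensity = 0.183098 / 0.489603 × 100 = 37.4

37.4%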